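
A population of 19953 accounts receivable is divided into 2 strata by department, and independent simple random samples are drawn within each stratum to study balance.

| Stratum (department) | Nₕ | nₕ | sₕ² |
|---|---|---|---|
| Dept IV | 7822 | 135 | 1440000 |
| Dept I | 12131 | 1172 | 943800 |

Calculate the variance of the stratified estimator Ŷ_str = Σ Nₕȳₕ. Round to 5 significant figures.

7.4842 × 10^11

Var(Ŷ_str) = Σₕ Nₕ²(1 − fₕ)sₕ²/nₕ.
Dept IV: 7822²·(1 − 135/7822)·1440000/135 = 6.4136228 × 10^11.
Dept I: 12131²·(1 − 1172/12131)·943800/1172 = 1.0705819 × 10^11.
Sum = 7.4842047 × 10^11.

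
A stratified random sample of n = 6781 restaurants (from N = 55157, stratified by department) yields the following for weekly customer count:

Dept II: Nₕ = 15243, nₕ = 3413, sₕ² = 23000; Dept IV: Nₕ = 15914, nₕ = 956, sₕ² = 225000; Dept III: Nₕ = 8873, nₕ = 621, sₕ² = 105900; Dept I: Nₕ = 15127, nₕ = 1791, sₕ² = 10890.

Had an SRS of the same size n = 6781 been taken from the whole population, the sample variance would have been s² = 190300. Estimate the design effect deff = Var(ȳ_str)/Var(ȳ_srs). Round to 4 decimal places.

Var(ȳ_str) = Σ Wₕ²(1−fₕ)sₕ²/nₕ with Wₕ = Nₕ/55157:
  Dept II: (15243/55157)²·(1−3413/15243)·23000/3413 = 0.3994344
  Dept IV: (15914/55157)²·(1−956/15914)·225000/956 = 18.415191
  Dept III: (8873/55157)²·(1−621/8873)·105900/621 = 4.1042404
  Dept I: (15127/55157)²·(1−1791/15127)·10890/1791 = 0.40318969
  → Var(ȳ_str) = 23.322055.
Var(ȳ_srs) = (1 − 6781/55157)·190300/6781 = 24.613556.
deff = 23.322055 / 24.613556 = 0.9475.

0.9475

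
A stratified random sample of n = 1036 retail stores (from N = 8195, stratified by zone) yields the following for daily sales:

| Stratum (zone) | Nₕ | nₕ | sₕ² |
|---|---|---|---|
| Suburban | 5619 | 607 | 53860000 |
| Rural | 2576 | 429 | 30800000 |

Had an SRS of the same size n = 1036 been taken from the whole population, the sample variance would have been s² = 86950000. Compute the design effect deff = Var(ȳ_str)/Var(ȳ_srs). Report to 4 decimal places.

0.5881

Var(ȳ_str) = Σ Wₕ²(1−fₕ)sₕ²/nₕ with Wₕ = Nₕ/8195:
  Suburban: (5619/8195)²·(1−607/5619)·53860000/607 = 37209.157
  Rural: (2576/8195)²·(1−429/2576)·30800000/429 = 5912.5307
  → Var(ȳ_str) = 43121.688.
Var(ȳ_srs) = (1 − 1036/8195)·86950000/1036 = 73318.443.
deff = 43121.688 / 73318.443 = 0.5881.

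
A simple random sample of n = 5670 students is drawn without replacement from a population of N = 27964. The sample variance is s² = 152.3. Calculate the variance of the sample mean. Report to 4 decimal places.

Under SRS without replacement, Var(ȳ) = (1 − f)·s²/n with f = n/N = 5670/27964 = 0.20276069.
Var(ȳ) = (1 − 0.20276069)·152.3/5670 = 0.79723931·0.02686067 = 0.021414382.

0.0214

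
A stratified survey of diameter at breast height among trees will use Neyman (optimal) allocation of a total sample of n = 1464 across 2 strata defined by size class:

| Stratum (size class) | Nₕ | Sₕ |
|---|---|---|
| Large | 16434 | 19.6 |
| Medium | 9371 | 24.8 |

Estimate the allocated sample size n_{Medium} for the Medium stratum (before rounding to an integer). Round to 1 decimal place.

613.6

Neyman allocation: nₕ = n·NₕSₕ / Σⱼ NⱼSⱼ.
Σ NⱼSⱼ = 16434·19.6 + 9371·24.8 = 554507.2.
n_{Medium} = 1464·9371·24.8 / 554507.2 = 613.6.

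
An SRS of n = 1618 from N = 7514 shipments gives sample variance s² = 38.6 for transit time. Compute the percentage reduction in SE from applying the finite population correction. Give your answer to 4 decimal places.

11.4185

f = n/N = 1618/7514 = 0.21533138.
SE_no-fpc = √(s²/n) = 0.15445586; SE_fpc = √((1−f)s²/n) = 0.13681935.
Ratio = √(1−f) = 0.88581523. Reduction = 100·(1 − 0.88581523) = 11.4185%.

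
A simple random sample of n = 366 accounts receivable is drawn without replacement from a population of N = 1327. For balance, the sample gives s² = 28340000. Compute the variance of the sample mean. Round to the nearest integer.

56075

Under SRS without replacement, Var(ȳ) = (1 − f)·s²/n with f = n/N = 366/1327 = 0.27581010.
Var(ȳ) = (1 − 0.27581010)·28340000/366 = 0.72418990·77431.694 = 56075.251.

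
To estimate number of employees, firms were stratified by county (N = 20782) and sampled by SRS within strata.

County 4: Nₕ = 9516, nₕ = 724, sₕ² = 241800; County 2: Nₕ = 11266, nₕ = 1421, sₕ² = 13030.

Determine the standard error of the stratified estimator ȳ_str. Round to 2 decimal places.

Var(ȳ_str) = Σₕ Wₕ²(1 − fₕ)sₕ²/nₕ with Wₕ = Nₕ/N, N = 20782.
County 4: Wₕ = 0.45789626; term = 0.45789626²·(1 − 0.07608239)·241800/724 = 64.697152.
County 2: Wₕ = 0.54210374; term = 0.54210374²·(1 − 0.12613172)·13030/1421 = 2.3548385.
Sum = 67.051991.
SE = √(67.051991) = 8.19.

8.19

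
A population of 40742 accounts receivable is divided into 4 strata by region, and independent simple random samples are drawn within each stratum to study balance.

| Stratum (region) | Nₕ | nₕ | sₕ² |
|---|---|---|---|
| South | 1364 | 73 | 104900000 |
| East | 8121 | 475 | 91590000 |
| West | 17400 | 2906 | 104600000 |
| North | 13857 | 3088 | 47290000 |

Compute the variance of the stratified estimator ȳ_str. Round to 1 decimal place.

Var(ȳ_str) = Σₕ Wₕ²(1 − fₕ)sₕ²/nₕ with Wₕ = Nₕ/N, N = 40742.
South: Wₕ = 0.03347897; term = 0.03347897²·(1 − 0.05351906)·104900000/73 = 1524.4337.
East: Wₕ = 0.19932748; term = 0.19932748²·(1 − 0.05849033)·91590000/475 = 7212.9607.
West: Wₕ = 0.42707771; term = 0.42707771²·(1 − 0.16701149)·104600000/2906 = 5468.7603.
North: Wₕ = 0.34011585; term = 0.34011585²·(1 − 0.22284766)·47290000/3088 = 1376.74.
Sum = 15582.895.

15582.9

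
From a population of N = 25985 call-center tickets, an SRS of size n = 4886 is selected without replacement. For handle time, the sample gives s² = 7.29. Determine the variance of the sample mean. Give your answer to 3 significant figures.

Under SRS without replacement, Var(ȳ) = (1 − f)·s²/n with f = n/N = 4886/25985 = 0.18803156.
Var(ȳ) = (1 − 0.18803156)·7.29/4886 = 0.81196844·0.001492018 = 0.0012114715.

0.00121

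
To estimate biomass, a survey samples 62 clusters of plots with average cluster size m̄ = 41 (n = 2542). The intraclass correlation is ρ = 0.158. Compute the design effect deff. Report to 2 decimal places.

deff = 1 + (41 − 1)·0.158 = 1 + 6.32 = 7.32.

7.32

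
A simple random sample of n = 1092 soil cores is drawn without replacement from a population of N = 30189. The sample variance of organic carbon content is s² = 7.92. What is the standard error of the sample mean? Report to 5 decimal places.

0.08361

Under SRS without replacement, Var(ȳ) = (1 − f)·s²/n with f = n/N = 1092/30189 = 0.03617212.
Var(ȳ) = (1 − 0.03617212)·7.92/1092 = 0.96382788·0.0072527473 = 0.0069904.
SE(ȳ) = √(0.0069904) = 0.08361.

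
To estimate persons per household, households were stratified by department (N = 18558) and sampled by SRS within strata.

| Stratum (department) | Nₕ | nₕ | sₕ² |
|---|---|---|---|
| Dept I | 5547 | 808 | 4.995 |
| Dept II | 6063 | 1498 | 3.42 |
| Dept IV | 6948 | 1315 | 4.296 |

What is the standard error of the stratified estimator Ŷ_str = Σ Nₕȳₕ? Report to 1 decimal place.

Var(Ŷ_str) = Σₕ Nₕ²(1 − fₕ)sₕ²/nₕ.
Dept I: 5547²·(1 − 808/5547)·4.995/808 = 162505.85.
Dept II: 6063²·(1 − 1498/6063)·3.42/1498 = 63189.169.
Dept IV: 6948²·(1 − 1315/6948)·4.296/1315 = 127861.
Sum = 353556.02.
SE = √(353556.02) = 594.6.

594.6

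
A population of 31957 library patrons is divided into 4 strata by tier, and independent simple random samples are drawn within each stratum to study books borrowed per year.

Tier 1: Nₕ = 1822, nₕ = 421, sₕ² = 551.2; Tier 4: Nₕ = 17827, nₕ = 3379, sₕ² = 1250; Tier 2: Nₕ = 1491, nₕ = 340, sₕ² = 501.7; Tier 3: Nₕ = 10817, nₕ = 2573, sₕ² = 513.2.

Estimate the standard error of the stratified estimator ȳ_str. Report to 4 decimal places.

0.3413

Var(ȳ_str) = Σₕ Wₕ²(1 − fₕ)sₕ²/nₕ with Wₕ = Nₕ/N, N = 31957.
Tier 1: Wₕ = 0.05701411; term = 0.05701411²·(1 − 0.23106476)·551.2/421 = 0.0032725148.
Tier 4: Wₕ = 0.55784335; term = 0.55784335²·(1 − 0.18954395)·1250/3379 = 0.093298747.
Tier 2: Wₕ = 0.04665644; term = 0.04665644²·(1 − 0.22803488)·501.7/340 = 0.0024796258.
Tier 3: Wₕ = 0.33848609; term = 0.33848609²·(1 − 0.23786632)·513.2/2573 = 0.017416451.
Sum = 0.11646734.
SE = √(0.11646734) = 0.3413.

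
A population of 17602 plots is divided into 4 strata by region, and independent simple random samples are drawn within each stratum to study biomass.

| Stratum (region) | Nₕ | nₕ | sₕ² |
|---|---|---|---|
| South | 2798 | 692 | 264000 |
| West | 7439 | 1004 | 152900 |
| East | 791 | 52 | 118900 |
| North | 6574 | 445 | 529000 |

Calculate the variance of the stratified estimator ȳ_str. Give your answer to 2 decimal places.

Var(ȳ_str) = Σₕ Wₕ²(1 − fₕ)sₕ²/nₕ with Wₕ = Nₕ/N, N = 17602.
South: Wₕ = 0.15895921; term = 0.15895921²·(1 − 0.24731951)·264000/692 = 7.2557093.
West: Wₕ = 0.42262243; term = 0.42262243²·(1 − 0.13496438)·152900/1004 = 23.529508.
East: Wₕ = 0.04493808; term = 0.04493808²·(1 − 0.06573957)·118900/52 = 4.3139529.
North: Wₕ = 0.37348029; term = 0.37348029²·(1 − 0.06769090)·529000/445 = 154.5934.
Sum = 189.69257.

189.69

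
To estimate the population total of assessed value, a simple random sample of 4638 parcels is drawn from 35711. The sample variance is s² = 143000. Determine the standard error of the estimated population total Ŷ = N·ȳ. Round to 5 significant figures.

Var(Ŷ) = N²·Var(ȳ) = N²·(1 − n/N)·s²/n.
f = 4638/35711 = 0.12987595; Var(ȳ) = 0.87012405·143000/4638 = 26.827887.
Var(Ŷ) = 35711² · 26.827887 = 3.4212948 × 10^10.
SE(Ŷ) = √(3.4212948 × 10^10) = 184970.

184970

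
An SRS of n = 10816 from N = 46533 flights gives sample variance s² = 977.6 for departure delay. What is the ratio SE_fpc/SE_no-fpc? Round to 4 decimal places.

0.8761

f = n/N = 10816/46533 = 0.23243720.
SE_no-fpc = √(s²/n) = 0.30064034; SE_fpc = √((1−f)s²/n) = 0.26339299.
Ratio = √(1−f) = 0.87610662.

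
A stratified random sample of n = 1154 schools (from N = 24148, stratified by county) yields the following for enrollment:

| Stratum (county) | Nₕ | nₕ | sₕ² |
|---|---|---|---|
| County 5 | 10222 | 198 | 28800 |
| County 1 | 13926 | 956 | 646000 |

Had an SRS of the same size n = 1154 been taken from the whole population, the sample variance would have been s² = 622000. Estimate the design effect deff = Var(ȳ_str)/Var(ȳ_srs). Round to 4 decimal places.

Var(ȳ_str) = Σ Wₕ²(1−fₕ)sₕ²/nₕ with Wₕ = Nₕ/24148:
  County 5: (10222/24148)²·(1−198/10222)·28800/198 = 25.558885
  County 1: (13926/24148)²·(1−956/13926)·646000/956 = 209.30454
  → Var(ȳ_str) = 234.86343.
Var(ȳ_srs) = (1 − 1154/24148)·622000/1154 = 513.23697.
deff = 234.86343 / 513.23697 = 0.4576.

0.4576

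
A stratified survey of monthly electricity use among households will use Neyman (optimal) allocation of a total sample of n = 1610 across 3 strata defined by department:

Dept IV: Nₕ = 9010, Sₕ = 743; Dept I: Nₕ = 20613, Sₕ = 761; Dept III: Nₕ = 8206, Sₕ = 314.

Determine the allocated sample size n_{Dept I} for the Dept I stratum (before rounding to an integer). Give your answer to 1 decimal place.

1011.9

Neyman allocation: nₕ = n·NₕSₕ / Σⱼ NⱼSⱼ.
Σ NⱼSⱼ = 9010·743 + 20613·761 + 8206·314 = 2.4957607 × 10^7.
n_{Dept I} = 1610·20613·761 / (2.4957607 × 10^7) = 1011.9.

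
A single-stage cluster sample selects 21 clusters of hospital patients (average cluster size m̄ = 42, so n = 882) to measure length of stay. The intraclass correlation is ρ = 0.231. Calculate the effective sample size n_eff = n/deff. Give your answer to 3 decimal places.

84.233

deff = 1 + (42 − 1)·0.231 = 1 + 9.471 = 10.471.
n_eff = 882 / 10.471 = 84.233.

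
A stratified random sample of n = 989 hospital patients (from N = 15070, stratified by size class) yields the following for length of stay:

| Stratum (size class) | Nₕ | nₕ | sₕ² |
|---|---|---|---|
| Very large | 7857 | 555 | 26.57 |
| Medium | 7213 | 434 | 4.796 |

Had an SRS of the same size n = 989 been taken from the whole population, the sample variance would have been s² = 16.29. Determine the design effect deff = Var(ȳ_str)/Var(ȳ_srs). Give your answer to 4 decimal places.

0.9404

Var(ȳ_str) = Σ Wₕ²(1−fₕ)sₕ²/nₕ with Wₕ = Nₕ/15070:
  Very large: (7857/15070)²·(1−555/7857)·26.57/555 = 0.012094019
  Medium: (7213/15070)²·(1−434/7213)·4.796/434 = 0.0023792743
  → Var(ȳ_str) = 0.014473293.
Var(ȳ_srs) = (1 − 989/15070)·16.29/989 = 0.015390227.
deff = 0.014473293 / 0.015390227 = 0.9404.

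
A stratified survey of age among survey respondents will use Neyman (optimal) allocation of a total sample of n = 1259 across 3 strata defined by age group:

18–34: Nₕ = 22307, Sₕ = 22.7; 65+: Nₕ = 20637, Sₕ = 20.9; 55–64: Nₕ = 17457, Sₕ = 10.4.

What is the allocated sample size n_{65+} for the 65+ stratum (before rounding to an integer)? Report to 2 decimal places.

485.17

Neyman allocation: nₕ = n·NₕSₕ / Σⱼ NⱼSⱼ.
Σ NⱼSⱼ = 22307·22.7 + 20637·20.9 + 17457·10.4 = 1.119235 × 10^6.
n_{65+} = 1259·20637·20.9 / (1.119235 × 10^6) = 485.17.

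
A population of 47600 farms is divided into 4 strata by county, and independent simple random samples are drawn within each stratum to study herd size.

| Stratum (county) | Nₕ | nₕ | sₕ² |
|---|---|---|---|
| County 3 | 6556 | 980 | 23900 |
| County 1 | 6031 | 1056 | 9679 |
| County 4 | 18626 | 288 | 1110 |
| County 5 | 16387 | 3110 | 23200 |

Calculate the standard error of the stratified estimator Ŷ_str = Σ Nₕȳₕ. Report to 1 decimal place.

64078.2

Var(Ŷ_str) = Σₕ Nₕ²(1 − fₕ)sₕ²/nₕ.
County 3: 6556²·(1 − 980/6556)·23900/980 = 8.9152502 × 10^8.
County 1: 6031²·(1 − 1056/6031)·9679/1056 = 2.7501032 × 10^8.
County 4: 18626²·(1 − 288/18626)·1110/288 = 1.316443 × 10^9.
County 5: 16387²·(1 − 3110/16387)·23200/3110 = 1.6230317 × 10^9.
Sum = 4.10601 × 10^9.
SE = √(4.10601 × 10^9) = 64078.2.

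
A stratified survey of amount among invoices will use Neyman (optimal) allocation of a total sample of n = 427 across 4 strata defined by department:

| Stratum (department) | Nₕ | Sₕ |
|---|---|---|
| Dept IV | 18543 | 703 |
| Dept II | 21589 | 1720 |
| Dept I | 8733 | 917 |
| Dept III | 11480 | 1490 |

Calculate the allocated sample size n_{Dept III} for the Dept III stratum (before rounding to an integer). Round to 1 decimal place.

97.0

Neyman allocation: nₕ = n·NₕSₕ / Σⱼ NⱼSⱼ.
Σ NⱼSⱼ = 18543·703 + 21589·1720 + 8733·917 + 11480·1490 = 7.528217 × 10^7.
n_{Dept III} = 427·11480·1490 / (7.528217 × 10^7) = 97.0.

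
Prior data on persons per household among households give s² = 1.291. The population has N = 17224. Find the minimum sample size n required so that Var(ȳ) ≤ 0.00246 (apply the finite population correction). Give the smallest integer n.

Without fpc, n₀ = s²/D = 1.291/0.00246 = 524.7967.
With fpc, (1 − n/N)·s²/n ≤ D requires n ≥ n₀/(1 + n₀/N) = 524.7967/(1 + 524.7967/17224) = 509.2795.
Rounding up, n = 510.

510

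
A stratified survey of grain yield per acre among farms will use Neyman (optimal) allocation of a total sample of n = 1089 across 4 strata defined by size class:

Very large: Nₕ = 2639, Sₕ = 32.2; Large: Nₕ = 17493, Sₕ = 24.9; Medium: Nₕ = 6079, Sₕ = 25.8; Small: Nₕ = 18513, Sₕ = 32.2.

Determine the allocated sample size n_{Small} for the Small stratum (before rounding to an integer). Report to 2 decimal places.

509.75

Neyman allocation: nₕ = n·NₕSₕ / Σⱼ NⱼSⱼ.
Σ NⱼSⱼ = 2639·32.2 + 17493·24.9 + 6079·25.8 + 18513·32.2 = 1.2735083 × 10^6.
n_{Small} = 1089·18513·32.2 / (1.2735083 × 10^6) = 509.75.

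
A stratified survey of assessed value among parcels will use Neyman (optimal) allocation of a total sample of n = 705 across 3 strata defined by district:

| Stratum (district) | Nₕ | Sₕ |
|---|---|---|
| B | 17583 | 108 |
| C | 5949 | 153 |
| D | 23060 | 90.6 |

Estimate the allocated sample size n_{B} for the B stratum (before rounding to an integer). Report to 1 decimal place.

Neyman allocation: nₕ = n·NₕSₕ / Σⱼ NⱼSⱼ.
Σ NⱼSⱼ = 17583·108 + 5949·153 + 23060·90.6 = 4.898397 × 10^6.
n_{B} = 705·17583·108 / (4.898397 × 10^6) = 273.3.

273.3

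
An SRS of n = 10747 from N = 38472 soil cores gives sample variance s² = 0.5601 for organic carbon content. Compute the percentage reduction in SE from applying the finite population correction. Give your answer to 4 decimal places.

f = n/N = 10747/38472 = 0.27934602.
SE_no-fpc = √(s²/n) = 0.0072192015; SE_fpc = √((1−f)s²/n) = 0.006128477.
Ratio = √(1−f) = 0.84891341. Reduction = 100·(1 − 0.84891341) = 15.1087%.

15.1087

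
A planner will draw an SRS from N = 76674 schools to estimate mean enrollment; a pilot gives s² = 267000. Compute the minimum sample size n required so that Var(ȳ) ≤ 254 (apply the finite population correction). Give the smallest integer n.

Without fpc, n₀ = s²/D = 267000/254 = 1051.1811.
With fpc, (1 − n/N)·s²/n ≤ D requires n ≥ n₀/(1 + n₀/N) = 1051.1811/(1 + 1051.1811/76674) = 1036.9646.
Rounding up, n = 1037.

1037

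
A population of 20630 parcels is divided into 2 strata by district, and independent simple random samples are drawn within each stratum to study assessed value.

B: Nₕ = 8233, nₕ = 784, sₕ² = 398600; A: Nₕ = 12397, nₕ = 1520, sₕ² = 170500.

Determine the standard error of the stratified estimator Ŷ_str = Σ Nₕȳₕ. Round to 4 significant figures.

Var(Ŷ_str) = Σₕ Nₕ²(1 − fₕ)sₕ²/nₕ.
B: 8233²·(1 − 784/8233)·398600/784 = 3.1180087 × 10^10.
A: 12397²·(1 − 1520/12397)·170500/1520 = 1.5125388 × 10^10.
Sum = 4.6305475 × 10^10.
SE = √(4.6305475 × 10^10) = 215200.

215200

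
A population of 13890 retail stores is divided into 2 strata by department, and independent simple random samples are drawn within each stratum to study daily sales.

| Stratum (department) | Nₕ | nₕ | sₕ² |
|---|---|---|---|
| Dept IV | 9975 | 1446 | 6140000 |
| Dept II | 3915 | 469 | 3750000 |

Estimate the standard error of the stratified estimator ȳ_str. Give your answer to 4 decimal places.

49.3107

Var(ȳ_str) = Σₕ Wₕ²(1 − fₕ)sₕ²/nₕ with Wₕ = Nₕ/N, N = 13890.
Dept IV: Wₕ = 0.71814255; term = 0.71814255²·(1 − 0.14496241)·6140000/1446 = 1872.4344.
Dept II: Wₕ = 0.28185745; term = 0.28185745²·(1 − 0.11979566)·3750000/469 = 559.11478.
Sum = 2431.5492.
SE = √(2431.5492) = 49.3107.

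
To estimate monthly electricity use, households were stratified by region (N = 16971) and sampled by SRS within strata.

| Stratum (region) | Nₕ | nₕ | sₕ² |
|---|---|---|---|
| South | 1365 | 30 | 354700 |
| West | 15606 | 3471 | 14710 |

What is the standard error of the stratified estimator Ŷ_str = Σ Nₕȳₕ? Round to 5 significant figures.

149490

Var(Ŷ_str) = Σₕ Nₕ²(1 − fₕ)sₕ²/nₕ.
South: 1365²·(1 − 30/1365)·354700/30 = 2.1545365 × 10^10.
West: 15606²·(1 − 3471/15606)·14710/3471 = 8.0258205 × 10^8.
Sum = 2.2347947 × 10^10.
SE = √(2.2347947 × 10^10) = 149490.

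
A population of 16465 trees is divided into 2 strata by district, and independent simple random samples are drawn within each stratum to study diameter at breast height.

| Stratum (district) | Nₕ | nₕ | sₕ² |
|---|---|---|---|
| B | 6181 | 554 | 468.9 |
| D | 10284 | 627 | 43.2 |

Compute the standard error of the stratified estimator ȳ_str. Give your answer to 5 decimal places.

0.36583

Var(ȳ_str) = Σₕ Wₕ²(1 − fₕ)sₕ²/nₕ with Wₕ = Nₕ/N, N = 16465.
B: Wₕ = 0.37540237; term = 0.37540237²·(1 − 0.08962951)·468.9/554 = 0.10858821.
D: Wₕ = 0.62459763; term = 0.62459763²·(1 − 0.06096849)·43.2/627 = 0.025240447.
Sum = 0.13382866.
SE = √(0.13382866) = 0.36583.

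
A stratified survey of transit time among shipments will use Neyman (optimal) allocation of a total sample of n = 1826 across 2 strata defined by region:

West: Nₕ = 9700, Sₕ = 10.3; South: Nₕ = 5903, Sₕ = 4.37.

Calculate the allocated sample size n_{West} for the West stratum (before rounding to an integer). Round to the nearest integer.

Neyman allocation: nₕ = n·NₕSₕ / Σⱼ NⱼSⱼ.
Σ NⱼSⱼ = 9700·10.3 + 5903·4.37 = 125706.11.
n_{West} = 1826·9700·10.3 / 125706.11 = 1451.

1451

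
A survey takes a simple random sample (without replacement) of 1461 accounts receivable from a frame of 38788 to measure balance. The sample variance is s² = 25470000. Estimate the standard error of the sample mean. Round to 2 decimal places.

Under SRS without replacement, Var(ȳ) = (1 − f)·s²/n with f = n/N = 1461/38788 = 0.03766629.
Var(ȳ) = (1 − 0.03766629)·25470000/1461 = 0.96233371·17433.265 = 16776.619.
SE(ȳ) = √(16776.619) = 129.52.

129.52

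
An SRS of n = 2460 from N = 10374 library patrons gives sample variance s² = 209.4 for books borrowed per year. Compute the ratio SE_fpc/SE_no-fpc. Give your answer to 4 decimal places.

f = n/N = 2460/10374 = 0.23713129.
SE_no-fpc = √(s²/n) = 0.29175666; SE_fpc = √((1−f)s²/n) = 0.25482714.
Ratio = √(1−f) = 0.87342356.

0.8734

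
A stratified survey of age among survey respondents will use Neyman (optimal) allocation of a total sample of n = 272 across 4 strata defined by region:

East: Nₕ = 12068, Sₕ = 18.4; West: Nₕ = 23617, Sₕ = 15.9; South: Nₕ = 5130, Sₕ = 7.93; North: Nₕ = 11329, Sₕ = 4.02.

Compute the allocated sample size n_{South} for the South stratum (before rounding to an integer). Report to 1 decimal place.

16.2

Neyman allocation: nₕ = n·NₕSₕ / Σⱼ NⱼSⱼ.
Σ NⱼSⱼ = 12068·18.4 + 23617·15.9 + 5130·7.93 + 11329·4.02 = 683784.98.
n_{South} = 272·5130·7.93 / 683784.98 = 16.2.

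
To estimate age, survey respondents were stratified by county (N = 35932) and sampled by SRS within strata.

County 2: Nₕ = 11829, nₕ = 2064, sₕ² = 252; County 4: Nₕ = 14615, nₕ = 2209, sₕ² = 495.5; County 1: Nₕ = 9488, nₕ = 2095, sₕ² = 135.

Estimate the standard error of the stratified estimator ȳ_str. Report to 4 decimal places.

0.2143

Var(ȳ_str) = Σₕ Wₕ²(1 − fₕ)sₕ²/nₕ with Wₕ = Nₕ/N, N = 35932.
County 2: Wₕ = 0.32920517; term = 0.32920517²·(1 − 0.17448643)·252/2064 = 0.010923161.
County 4: Wₕ = 0.40674051; term = 0.40674051²·(1 − 0.15114608)·495.5/2209 = 0.031500377.
County 1: Wₕ = 0.26405432; term = 0.26405432²·(1 − 0.22080523)·135/2095 = 0.0035009212.
Sum = 0.045924459.
SE = √(0.045924459) = 0.2143.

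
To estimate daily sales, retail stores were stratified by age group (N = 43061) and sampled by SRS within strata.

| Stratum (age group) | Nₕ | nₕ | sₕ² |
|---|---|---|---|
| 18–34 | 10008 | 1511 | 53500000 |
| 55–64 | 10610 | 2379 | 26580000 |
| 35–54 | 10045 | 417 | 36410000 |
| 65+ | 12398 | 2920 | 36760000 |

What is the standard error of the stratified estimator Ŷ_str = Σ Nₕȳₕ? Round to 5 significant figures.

Var(Ŷ_str) = Σₕ Nₕ²(1 − fₕ)sₕ²/nₕ.
18–34: 10008²·(1 − 1511/10008)·53500000/1511 = 3.0109409 × 10^12.
55–64: 10610²·(1 − 2379/10610)·26580000/2379 = 9.7572744 × 10^11.
35–54: 10045²·(1 − 417/10045)·36410000/417 = 8.444436 × 10^12.
65+: 12398²·(1 − 2920/12398)·36760000/2920 = 1.4793161 × 10^12.
Sum = 1.391042 × 10^13.
SE = √(1.391042 × 10^13) = 3.7297 × 10^6.

3.7297 × 10^6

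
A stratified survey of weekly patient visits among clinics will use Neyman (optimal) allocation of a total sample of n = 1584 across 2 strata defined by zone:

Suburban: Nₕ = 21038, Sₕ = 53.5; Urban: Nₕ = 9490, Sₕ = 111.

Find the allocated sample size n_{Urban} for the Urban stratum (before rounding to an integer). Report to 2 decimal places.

Neyman allocation: nₕ = n·NₕSₕ / Σⱼ NⱼSⱼ.
Σ NⱼSⱼ = 21038·53.5 + 9490·111 = 2.178923 × 10^6.
n_{Urban} = 1584·9490·111 / (2.178923 × 10^6) = 765.78.

765.78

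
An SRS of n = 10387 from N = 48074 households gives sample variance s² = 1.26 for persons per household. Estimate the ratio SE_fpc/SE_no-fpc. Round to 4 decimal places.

0.8854

f = n/N = 10387/48074 = 0.21606274.
SE_no-fpc = √(s²/n) = 0.011013877; SE_fpc = √((1−f)s²/n) = 0.0097517119.
Ratio = √(1−f) = 0.88540232.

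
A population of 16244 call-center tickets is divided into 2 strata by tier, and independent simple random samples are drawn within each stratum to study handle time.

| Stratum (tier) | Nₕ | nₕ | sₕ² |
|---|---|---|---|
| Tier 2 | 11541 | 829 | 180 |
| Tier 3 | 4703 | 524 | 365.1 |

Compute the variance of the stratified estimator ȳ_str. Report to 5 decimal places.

0.15363

Var(ȳ_str) = Σₕ Wₕ²(1 − fₕ)sₕ²/nₕ with Wₕ = Nₕ/N, N = 16244.
Tier 2: Wₕ = 0.71047771; term = 0.71047771²·(1 − 0.07183086)·180/829 = 0.10172929.
Tier 3: Wₕ = 0.28952229; term = 0.28952229²·(1 − 0.11141824)·365.1/524 = 0.051896962.
Sum = 0.15362625.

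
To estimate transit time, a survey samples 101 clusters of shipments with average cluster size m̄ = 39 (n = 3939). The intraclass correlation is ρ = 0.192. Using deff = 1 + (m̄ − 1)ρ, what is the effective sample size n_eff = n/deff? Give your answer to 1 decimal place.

474.8

deff = 1 + (39 − 1)·0.192 = 1 + 7.296 = 8.296.
n_eff = 3939 / 8.296 = 474.8.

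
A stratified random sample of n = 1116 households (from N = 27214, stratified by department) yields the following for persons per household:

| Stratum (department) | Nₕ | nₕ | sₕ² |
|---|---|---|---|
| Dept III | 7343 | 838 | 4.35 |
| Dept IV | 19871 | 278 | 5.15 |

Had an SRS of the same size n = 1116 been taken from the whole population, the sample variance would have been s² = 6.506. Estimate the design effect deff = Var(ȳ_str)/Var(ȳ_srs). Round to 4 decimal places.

Var(ȳ_str) = Σ Wₕ²(1−fₕ)sₕ²/nₕ with Wₕ = Nₕ/27214:
  Dept III: (7343/27214)²·(1−838/7343)·4.35/838 = 3.3479681 × 10^-4
  Dept IV: (19871/27214)²·(1−278/19871)·5.15/278 = 0.0097386405
  → Var(ȳ_str) = 0.010073437.
Var(ȳ_srs) = (1 − 1116/27214)·6.506/1116 = 0.005590681.
deff = 0.010073437 / 0.005590681 = 1.8018.

1.8018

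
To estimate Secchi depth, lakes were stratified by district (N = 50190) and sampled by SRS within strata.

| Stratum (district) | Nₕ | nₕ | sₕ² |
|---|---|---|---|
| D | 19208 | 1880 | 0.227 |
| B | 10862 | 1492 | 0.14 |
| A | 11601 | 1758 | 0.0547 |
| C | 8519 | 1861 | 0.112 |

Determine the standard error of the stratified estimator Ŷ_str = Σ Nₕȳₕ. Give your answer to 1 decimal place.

238.1

Var(Ŷ_str) = Σₕ Nₕ²(1 − fₕ)sₕ²/nₕ.
D: 19208²·(1 − 1880/19208)·0.227/1880 = 40188.204.
B: 10862²·(1 − 1492/10862)·0.14/1492 = 9550.115.
A: 11601²·(1 − 1758/11601)·0.0547/1758 = 3552.9686.
C: 8519²·(1 − 1861/8519)·0.112/1861 = 3413.5326.
Sum = 56704.82.
SE = √(56704.82) = 238.1.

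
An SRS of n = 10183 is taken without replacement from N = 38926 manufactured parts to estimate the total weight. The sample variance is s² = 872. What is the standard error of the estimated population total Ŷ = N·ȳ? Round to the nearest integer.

Var(Ŷ) = N²·Var(ȳ) = N²·(1 − n/N)·s²/n.
f = 10183/38926 = 0.26159893; Var(ȳ) = 0.73840107·872/10183 = 0.063231438.
Var(Ŷ) = 38926² · 0.063231438 = 9.5810392 × 10^7.
SE(Ŷ) = √(9.5810392 × 10^7) = 9788.

9788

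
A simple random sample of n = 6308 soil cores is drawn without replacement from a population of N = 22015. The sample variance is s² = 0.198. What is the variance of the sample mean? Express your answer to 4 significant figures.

2.239 × 10^-5

Under SRS without replacement, Var(ȳ) = (1 − f)·s²/n with f = n/N = 6308/22015 = 0.28653191.
Var(ȳ) = (1 − 0.28653191)·0.198/6308 = 0.71346809·3.1388713 × 10^-5 = 2.2394845 × 10^-5.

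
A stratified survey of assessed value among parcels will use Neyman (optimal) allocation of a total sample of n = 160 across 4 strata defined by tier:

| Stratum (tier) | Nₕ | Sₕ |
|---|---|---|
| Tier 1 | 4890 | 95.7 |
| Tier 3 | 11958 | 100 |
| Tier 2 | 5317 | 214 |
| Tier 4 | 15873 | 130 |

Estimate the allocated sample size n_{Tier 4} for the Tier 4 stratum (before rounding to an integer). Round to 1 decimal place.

Neyman allocation: nₕ = n·NₕSₕ / Σⱼ NⱼSⱼ.
Σ NⱼSⱼ = 4890·95.7 + 11958·100 + 5317·214 + 15873·130 = 4.865101 × 10^6.
n_{Tier 4} = 160·15873·130 / (4.865101 × 10^6) = 67.9.

67.9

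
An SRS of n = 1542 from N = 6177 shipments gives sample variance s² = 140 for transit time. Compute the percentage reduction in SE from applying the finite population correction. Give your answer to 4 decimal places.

13.3764

f = n/N = 1542/6177 = 0.24963575.
SE_no-fpc = √(s²/n) = 0.30131575; SE_fpc = √((1−f)s²/n) = 0.26101045.
Ratio = √(1−f) = 0.86623568. Reduction = 100·(1 − 0.86623568) = 13.3764%.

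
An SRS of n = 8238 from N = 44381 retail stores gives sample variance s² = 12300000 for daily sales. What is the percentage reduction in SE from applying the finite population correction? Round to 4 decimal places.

9.7570

f = n/N = 8238/44381 = 0.18561997.
SE_no-fpc = √(s²/n) = 38.640404; SE_fpc = √((1−f)s²/n) = 34.870263.
Ratio = √(1−f) = 0.90243007. Reduction = 100·(1 − 0.90243007) = 9.7570%.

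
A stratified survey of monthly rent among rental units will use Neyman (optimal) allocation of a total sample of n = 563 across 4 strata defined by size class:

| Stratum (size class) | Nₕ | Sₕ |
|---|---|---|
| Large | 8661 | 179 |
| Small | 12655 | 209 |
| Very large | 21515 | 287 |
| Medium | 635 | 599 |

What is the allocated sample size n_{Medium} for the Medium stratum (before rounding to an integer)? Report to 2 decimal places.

19.92

Neyman allocation: nₕ = n·NₕSₕ / Σⱼ NⱼSⱼ.
Σ NⱼSⱼ = 8661·179 + 12655·209 + 21515·287 + 635·599 = 1.0750384 × 10^7.
n_{Medium} = 563·635·599 / (1.0750384 × 10^7) = 19.92.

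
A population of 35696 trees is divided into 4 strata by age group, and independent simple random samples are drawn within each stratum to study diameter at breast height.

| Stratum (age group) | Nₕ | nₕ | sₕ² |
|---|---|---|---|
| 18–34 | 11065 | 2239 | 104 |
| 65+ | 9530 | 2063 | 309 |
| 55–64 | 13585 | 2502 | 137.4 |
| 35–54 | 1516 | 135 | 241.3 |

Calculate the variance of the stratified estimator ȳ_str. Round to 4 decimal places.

Var(ȳ_str) = Σₕ Wₕ²(1 − fₕ)sₕ²/nₕ with Wₕ = Nₕ/N, N = 35696.
18–34: Wₕ = 0.30997871; term = 0.30997871²·(1 − 0.20234975)·104/2239 = 0.0035600449.
65+: Wₕ = 0.26697669; term = 0.26697669²·(1 − 0.21647429)·309/2063 = 0.00836487.
55–64: Wₕ = 0.38057485; term = 0.38057485²·(1 − 0.18417372)·137.4/2502 = 0.0064889929.
35–54: Wₕ = 0.04246974; term = 0.04246974²·(1 − 0.08905013)·241.3/135 = 0.00293682.
Sum = 0.021350728.

0.0214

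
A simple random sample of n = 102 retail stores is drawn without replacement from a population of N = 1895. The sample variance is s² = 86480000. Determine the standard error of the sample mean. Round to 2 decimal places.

Under SRS without replacement, Var(ȳ) = (1 − f)·s²/n with f = n/N = 102/1895 = 0.05382586.
Var(ȳ) = (1 − 0.05382586)·86480000/102 = 0.94617414·847843.14 = 802207.25.
SE(ȳ) = √(802207.25) = 895.66.

895.66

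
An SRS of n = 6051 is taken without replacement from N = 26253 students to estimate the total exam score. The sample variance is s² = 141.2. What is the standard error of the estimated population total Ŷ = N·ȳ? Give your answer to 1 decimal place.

3518.0

Var(Ŷ) = N²·Var(ȳ) = N²·(1 − n/N)·s²/n.
f = 6051/26253 = 0.23048794; Var(ȳ) = 0.76951206·141.2/6051 = 0.017956553.
Var(Ŷ) = 26253² · 0.017956553 = 1.2376016 × 10^7.
SE(Ŷ) = √(1.2376016 × 10^7) = 3518.0.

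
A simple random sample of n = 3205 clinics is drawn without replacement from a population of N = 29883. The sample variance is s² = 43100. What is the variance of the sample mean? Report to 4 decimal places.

12.0054

Under SRS without replacement, Var(ȳ) = (1 − f)·s²/n with f = n/N = 3205/29883 = 0.10725161.
Var(ȳ) = (1 − 0.10725161)·43100/3205 = 0.89274839·13.447738 = 12.005446.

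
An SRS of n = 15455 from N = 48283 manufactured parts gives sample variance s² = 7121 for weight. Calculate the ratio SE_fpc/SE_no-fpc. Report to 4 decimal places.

f = n/N = 15455/48283 = 0.32009196.
SE_no-fpc = √(s²/n) = 0.67879086; SE_fpc = √((1−f)s²/n) = 0.55970744.
Ratio = √(1−f) = 0.82456537.

0.8246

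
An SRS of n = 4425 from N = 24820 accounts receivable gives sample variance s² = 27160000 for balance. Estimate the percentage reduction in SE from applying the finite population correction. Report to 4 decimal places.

f = n/N = 4425/24820 = 0.17828364.
SE_no-fpc = √(s²/n) = 78.344452; SE_fpc = √((1−f)s²/n) = 71.018127.
Ratio = √(1−f) = 0.90648572. Reduction = 100·(1 − 0.90648572) = 9.3514%.

9.3514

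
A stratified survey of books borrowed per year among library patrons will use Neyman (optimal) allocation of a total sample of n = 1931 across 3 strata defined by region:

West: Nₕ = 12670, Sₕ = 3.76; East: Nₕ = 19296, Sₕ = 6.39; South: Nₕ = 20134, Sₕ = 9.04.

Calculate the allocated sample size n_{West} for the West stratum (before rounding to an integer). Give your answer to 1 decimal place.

Neyman allocation: nₕ = n·NₕSₕ / Σⱼ NⱼSⱼ.
Σ NⱼSⱼ = 12670·3.76 + 19296·6.39 + 20134·9.04 = 352952.
n_{West} = 1931·12670·3.76 / 352952 = 260.6.

260.6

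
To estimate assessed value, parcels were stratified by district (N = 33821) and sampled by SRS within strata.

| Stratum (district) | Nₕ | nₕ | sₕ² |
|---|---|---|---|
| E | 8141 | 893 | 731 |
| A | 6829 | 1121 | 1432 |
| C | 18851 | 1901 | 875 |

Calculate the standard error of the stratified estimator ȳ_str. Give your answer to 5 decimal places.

Var(ȳ_str) = Σₕ Wₕ²(1 − fₕ)sₕ²/nₕ with Wₕ = Nₕ/N, N = 33821.
E: Wₕ = 0.24070844; term = 0.24070844²·(1 − 0.10969168)·731/893 = 0.042226878.
A: Wₕ = 0.20191597; term = 0.20191597²·(1 − 0.16415288)·1432/1121 = 0.043531697.
C: Wₕ = 0.55737560; term = 0.55737560²·(1 − 0.10084346)·875/1901 = 0.12857518.
Sum = 0.21433376.
SE = √(0.21433376) = 0.46296.

0.46296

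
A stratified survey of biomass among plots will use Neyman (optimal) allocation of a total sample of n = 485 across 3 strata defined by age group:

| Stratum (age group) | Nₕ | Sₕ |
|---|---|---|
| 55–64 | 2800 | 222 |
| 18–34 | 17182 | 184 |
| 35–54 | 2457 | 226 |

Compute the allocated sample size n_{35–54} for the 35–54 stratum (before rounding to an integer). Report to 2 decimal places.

62.08

Neyman allocation: nₕ = n·NₕSₕ / Σⱼ NⱼSⱼ.
Σ NⱼSⱼ = 2800·222 + 17182·184 + 2457·226 = 4.33837 × 10^6.
n_{35–54} = 485·2457·226 / (4.33837 × 10^6) = 62.08.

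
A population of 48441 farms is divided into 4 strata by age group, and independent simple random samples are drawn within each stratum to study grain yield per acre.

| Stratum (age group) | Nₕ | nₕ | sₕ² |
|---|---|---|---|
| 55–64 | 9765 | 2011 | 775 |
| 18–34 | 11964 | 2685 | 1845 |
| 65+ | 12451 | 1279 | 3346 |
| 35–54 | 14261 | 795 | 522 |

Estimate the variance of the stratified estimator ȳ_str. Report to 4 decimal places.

0.2538

Var(ȳ_str) = Σₕ Wₕ²(1 − fₕ)sₕ²/nₕ with Wₕ = Nₕ/N, N = 48441.
55–64: Wₕ = 0.20158543; term = 0.20158543²·(1 − 0.20593958)·775/2011 = 0.012435449.
18–34: Wₕ = 0.24698086; term = 0.24698086²·(1 − 0.22442327)·1845/2685 = 0.032508989.
65+: Wₕ = 0.25703433; term = 0.25703433²·(1 − 0.10272267)·3346/1279 = 0.15508306.
35–54: Wₕ = 0.29439937; term = 0.29439937²·(1 − 0.05574644)·522/795 = 0.053736053.
Sum = 0.25376355.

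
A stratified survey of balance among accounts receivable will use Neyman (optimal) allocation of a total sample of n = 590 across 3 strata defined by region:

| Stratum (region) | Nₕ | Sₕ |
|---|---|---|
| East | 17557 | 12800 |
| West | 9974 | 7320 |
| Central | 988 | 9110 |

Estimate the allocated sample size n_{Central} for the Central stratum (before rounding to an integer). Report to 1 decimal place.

17.3

Neyman allocation: nₕ = n·NₕSₕ / Σⱼ NⱼSⱼ.
Σ NⱼSⱼ = 17557·12800 + 9974·7320 + 988·9110 = 3.0673996 × 10^8.
n_{Central} = 590·988·9110 / (3.0673996 × 10^8) = 17.3.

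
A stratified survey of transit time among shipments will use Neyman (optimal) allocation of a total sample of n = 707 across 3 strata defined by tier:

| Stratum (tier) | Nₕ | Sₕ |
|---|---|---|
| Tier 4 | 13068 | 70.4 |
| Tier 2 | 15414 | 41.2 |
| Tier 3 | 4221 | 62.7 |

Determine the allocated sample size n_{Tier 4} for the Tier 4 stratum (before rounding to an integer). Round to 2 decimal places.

357.44

Neyman allocation: nₕ = n·NₕSₕ / Σⱼ NⱼSⱼ.
Σ NⱼSⱼ = 13068·70.4 + 15414·41.2 + 4221·62.7 = 1.8197007 × 10^6.
n_{Tier 4} = 707·13068·70.4 / (1.8197007 × 10^6) = 357.44.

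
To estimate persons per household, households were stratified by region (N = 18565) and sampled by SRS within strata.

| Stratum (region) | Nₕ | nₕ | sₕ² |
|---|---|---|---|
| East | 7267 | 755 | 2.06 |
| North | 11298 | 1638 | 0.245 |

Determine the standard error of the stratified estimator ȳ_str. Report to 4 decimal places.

Var(ȳ_str) = Σₕ Wₕ²(1 − fₕ)sₕ²/nₕ with Wₕ = Nₕ/N, N = 18565.
East: Wₕ = 0.39143550; term = 0.39143550²·(1 − 0.10389432)·2.06/755 = 3.7462772 × 10^-4.
North: Wₕ = 0.60856450; term = 0.60856450²·(1 − 0.14498141)·0.245/1638 = 4.7363193 × 10^-5.
Sum = 4.2199091 × 10^-4.
SE = √(4.2199091 × 10^-4) = 0.0205.

0.0205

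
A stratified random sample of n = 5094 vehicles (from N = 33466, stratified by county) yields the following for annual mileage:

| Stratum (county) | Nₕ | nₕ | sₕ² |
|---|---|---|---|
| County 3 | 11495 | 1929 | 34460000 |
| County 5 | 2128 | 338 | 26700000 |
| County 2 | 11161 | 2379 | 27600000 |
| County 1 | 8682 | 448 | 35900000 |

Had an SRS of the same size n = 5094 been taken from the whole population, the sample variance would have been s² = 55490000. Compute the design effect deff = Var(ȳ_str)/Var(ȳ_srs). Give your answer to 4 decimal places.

0.8828

Var(ȳ_str) = Σ Wₕ²(1−fₕ)sₕ²/nₕ with Wₕ = Nₕ/33466:
  County 3: (11495/33466)²·(1−1929/11495)·34460000/1929 = 1753.9402
  County 5: (2128/33466)²·(1−338/2128)·26700000/338 = 268.66532
  County 2: (11161/33466)²·(1−2379/11161)·27600000/2379 = 1015.3215
  County 1: (8682/33466)²·(1−448/8682)·35900000/448 = 5114.9273
  → Var(ȳ_str) = 8152.8543.
Var(ȳ_srs) = (1 − 5094/33466)·55490000/5094 = 9235.1069.
deff = 8152.8543 / 9235.1069 = 0.8828.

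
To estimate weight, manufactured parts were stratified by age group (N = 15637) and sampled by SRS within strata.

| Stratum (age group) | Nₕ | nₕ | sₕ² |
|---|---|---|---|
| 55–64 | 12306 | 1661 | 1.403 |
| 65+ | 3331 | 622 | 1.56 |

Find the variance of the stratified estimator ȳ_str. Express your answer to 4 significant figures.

Var(ȳ_str) = Σₕ Wₕ²(1 − fₕ)sₕ²/nₕ with Wₕ = Nₕ/N, N = 15637.
55–64: Wₕ = 0.78697960; term = 0.78697960²·(1 − 0.13497481)·1.403/1661 = 4.5252621 × 10^-4.
65+: Wₕ = 0.21302040; term = 0.21302040²·(1 − 0.18673071)·1.56/622 = 9.2557364 × 10^-5.
Sum = 5.4508357 × 10^-4.

5.451 × 10^-4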